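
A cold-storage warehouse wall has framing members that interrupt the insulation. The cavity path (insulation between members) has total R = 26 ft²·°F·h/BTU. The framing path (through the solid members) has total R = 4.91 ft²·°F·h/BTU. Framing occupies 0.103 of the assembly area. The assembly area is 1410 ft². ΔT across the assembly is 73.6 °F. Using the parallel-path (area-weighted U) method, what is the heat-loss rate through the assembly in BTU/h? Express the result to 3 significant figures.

U_eff = 0.897/26 + 0.103/4.91 = 0.0345 + 0.02098 = 0.05548
R_eff = 1/U_eff = 18.03 ft²·°F·h/BTU
Q = 1410 × 73.6 / 18.03 = 5757 BTU/h

5760 BTU/h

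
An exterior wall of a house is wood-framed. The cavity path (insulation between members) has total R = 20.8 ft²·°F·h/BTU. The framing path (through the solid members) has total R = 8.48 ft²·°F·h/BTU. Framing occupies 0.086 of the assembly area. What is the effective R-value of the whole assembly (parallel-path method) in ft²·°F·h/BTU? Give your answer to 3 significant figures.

18.5 ft²·°F·h/BTU

U_eff = 0.914/20.8 + 0.086/8.48 = 0.04394 + 0.01014 = 0.05408
R_eff = 1/U_eff = 18.49 ft²·°F·h/BTU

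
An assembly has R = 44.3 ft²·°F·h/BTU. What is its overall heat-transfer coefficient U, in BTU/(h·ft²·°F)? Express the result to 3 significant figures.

0.0226 BTU/(h·ft²·°F)

U = 1/R = 1/44.3 = 0.02257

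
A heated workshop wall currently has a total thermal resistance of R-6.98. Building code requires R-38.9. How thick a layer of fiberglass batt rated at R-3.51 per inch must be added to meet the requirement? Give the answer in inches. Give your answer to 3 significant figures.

9.09 in

ΔR = 38.9 − 6.98 = 31.92 ft²·°F·h/BTU
L = ΔR / (R/in) = 31.92/3.51 = 9.094 in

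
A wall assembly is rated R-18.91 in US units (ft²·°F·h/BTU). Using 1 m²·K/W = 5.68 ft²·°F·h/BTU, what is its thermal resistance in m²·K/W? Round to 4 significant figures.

R_SI = 18.91/5.68 = 3.3292

3.329 m²·K/W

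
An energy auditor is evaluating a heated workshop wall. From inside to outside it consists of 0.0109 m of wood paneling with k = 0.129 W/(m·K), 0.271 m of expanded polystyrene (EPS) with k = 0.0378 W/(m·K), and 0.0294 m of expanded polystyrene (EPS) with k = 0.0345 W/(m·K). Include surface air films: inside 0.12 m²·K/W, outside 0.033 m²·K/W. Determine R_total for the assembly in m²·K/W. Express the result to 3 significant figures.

0.0109/0.129 = 0.0845
0.271/0.0378 = 7.169
0.0294/0.0345 = 0.8522
R_total = 0.12 + 0.0845 + 7.169 + 0.8522 + 0.033 = 8.259 m²·K/W

8.26 m²·K/W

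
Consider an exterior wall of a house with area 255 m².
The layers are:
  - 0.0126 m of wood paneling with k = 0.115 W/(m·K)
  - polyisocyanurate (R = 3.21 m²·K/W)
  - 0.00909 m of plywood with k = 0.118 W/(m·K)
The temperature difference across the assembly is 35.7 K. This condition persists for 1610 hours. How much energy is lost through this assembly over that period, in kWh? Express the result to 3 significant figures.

4320 kWh

0.0126/0.115 = 0.1096
0.00909/0.118 = 0.07703
R_total = 0.1096 + 3.21 + 0.07703 = 3.397 m²·K/W
Q = 255 × 35.7 / 3.397 = 2680 W
E = 2680 W × 1610 h / 1000 = 4315 kWh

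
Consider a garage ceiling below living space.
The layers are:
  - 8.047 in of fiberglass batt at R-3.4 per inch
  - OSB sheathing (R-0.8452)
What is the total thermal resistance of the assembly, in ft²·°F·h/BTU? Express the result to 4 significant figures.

8.047 × 3.4 = 27.36
R_total = 27.36 + 0.8452 = 28.205 ft²·°F·h/BTU

28.20 ft²·°F·h/BTU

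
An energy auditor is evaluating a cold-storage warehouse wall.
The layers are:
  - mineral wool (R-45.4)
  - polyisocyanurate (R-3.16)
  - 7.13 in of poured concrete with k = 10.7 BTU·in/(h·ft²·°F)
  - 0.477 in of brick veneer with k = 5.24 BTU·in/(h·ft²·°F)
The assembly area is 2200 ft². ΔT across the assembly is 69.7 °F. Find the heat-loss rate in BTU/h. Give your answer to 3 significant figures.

3110 BTU/h

7.13/10.7 = 0.6664
0.477/5.24 = 0.09103
R_total = 45.4 + 3.16 + 0.6664 + 0.09103 = 49.32 ft²·°F·h/BTU
Q = A·ΔT/R = 2200 × 69.7 / 49.32 = 3109 BTU/h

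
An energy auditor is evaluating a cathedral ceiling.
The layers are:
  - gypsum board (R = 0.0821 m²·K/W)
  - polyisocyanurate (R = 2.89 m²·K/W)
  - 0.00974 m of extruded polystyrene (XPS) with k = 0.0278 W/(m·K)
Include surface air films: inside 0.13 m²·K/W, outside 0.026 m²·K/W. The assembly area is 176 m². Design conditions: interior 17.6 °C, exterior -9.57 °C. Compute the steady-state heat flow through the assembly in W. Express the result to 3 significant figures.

0.00974/0.0278 = 0.3504
R_total = 0.13 + 0.0821 + 2.89 + 0.3504 + 0.026 = 3.478 m²·K/W
Q = A·ΔT/R = 176 × (17.6 − (-9.57)) / 3.478 = 1375 W

1370 W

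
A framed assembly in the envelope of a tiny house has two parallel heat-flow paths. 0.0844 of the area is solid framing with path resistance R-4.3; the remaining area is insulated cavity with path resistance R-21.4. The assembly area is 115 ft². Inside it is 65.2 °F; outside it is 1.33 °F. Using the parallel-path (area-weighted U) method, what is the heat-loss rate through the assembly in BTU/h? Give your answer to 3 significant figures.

U_eff = 0.9156/21.4 + 0.0844/4.3 = 0.04279 + 0.01963 = 0.06241
R_eff = 1/U_eff = 16.02 ft²·°F·h/BTU
Q = 115 × (65.2 − 1.33) / 16.02 = 458.4 BTU/h

458 BTU/h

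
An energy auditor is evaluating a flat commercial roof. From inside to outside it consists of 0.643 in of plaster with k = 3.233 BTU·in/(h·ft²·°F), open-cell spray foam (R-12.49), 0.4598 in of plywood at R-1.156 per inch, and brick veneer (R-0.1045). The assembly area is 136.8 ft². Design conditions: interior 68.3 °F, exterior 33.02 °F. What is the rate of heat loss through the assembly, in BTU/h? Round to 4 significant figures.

362.2 BTU/h

0.643/3.233 = 0.19889
0.4598 × 1.156 = 0.53153
R_total = 0.19889 + 12.49 + 0.53153 + 0.1045 = 13.325 ft²·°F·h/BTU
Q = A·ΔT/R = 136.8 × (68.3 − 33.02) / 13.325 = 362.2 BTU/h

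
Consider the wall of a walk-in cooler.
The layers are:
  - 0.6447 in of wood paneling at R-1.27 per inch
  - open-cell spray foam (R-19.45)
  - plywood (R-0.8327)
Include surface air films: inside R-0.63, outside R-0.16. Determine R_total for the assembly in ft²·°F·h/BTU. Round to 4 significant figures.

0.6447 × 1.27 = 0.81877
R_total = 0.63 + 0.81877 + 19.45 + 0.8327 + 0.16 = 21.891 ft²·°F·h/BTU

21.89 ft²·°F·h/BTU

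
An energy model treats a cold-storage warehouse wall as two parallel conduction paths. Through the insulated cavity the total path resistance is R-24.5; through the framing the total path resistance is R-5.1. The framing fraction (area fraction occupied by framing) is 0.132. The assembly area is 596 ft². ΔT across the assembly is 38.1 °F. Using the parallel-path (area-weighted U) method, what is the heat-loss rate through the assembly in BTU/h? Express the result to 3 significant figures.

1390 BTU/h

U_eff = 0.868/24.5 + 0.132/5.1 = 0.03543 + 0.02588 = 0.06131
R_eff = 1/U_eff = 16.31 ft²·°F·h/BTU
Q = 596 × 38.1 / 16.31 = 1392 BTU/h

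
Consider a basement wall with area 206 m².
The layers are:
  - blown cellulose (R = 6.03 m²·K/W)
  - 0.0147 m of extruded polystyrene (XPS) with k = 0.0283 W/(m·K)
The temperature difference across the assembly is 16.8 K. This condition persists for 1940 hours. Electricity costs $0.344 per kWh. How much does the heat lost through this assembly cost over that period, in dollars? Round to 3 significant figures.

353 dollars

0.0147/0.0283 = 0.5194
R_total = 6.03 + 0.5194 = 6.549 m²·K/W
Q = 206 × 16.8 / 6.549 = 528.4 W
E = 528.4 W × 1940 h / 1000 = 1025 kWh
Cost = 1025 × 0.344 = $352.6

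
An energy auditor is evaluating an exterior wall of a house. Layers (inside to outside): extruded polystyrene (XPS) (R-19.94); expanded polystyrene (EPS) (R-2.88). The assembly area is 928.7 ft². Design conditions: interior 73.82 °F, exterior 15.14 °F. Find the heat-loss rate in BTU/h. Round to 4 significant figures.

2388 BTU/h

R_total = 19.94 + 2.88 = 22.82 ft²·°F·h/BTU
Q = A·ΔT/R = 928.7 × (73.82 − 15.14) / 22.82 = 2388.1 BTU/h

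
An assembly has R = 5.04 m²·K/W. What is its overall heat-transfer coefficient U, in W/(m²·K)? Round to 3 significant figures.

0.198 W/(m²·K)

U = 1/R = 1/5.04 = 0.1984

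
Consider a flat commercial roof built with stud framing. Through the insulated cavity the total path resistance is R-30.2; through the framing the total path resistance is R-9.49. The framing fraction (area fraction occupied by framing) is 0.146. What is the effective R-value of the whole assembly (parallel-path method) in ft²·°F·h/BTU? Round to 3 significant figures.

22.9 ft²·°F·h/BTU

U_eff = 0.854/30.2 + 0.146/9.49 = 0.02828 + 0.01538 = 0.04366
R_eff = 1/U_eff = 22.9 ft²·°F·h/BTU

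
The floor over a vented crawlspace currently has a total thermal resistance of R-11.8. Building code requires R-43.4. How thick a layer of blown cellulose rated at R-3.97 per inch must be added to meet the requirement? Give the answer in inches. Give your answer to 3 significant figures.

ΔR = 43.4 − 11.8 = 31.6 ft²·°F·h/BTU
L = ΔR / (R/in) = 31.6/3.97 = 7.96 in

7.96 in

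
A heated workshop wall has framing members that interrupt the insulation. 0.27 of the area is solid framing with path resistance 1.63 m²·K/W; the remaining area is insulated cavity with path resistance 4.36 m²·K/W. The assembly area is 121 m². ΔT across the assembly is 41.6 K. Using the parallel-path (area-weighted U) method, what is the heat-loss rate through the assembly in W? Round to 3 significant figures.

U_eff = 0.73/4.36 + 0.27/1.63 = 0.1674 + 0.1656 = 0.3331
R_eff = 1/U_eff = 3.002 m²·K/W
Q = 121 × 41.6 / 3.002 = 1677 W

1680 W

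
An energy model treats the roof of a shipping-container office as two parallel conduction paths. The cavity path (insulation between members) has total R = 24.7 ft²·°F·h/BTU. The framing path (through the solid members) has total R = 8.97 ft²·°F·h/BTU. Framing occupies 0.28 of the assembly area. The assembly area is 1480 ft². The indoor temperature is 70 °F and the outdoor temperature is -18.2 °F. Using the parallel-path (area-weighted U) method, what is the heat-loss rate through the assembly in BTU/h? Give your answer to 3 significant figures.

U_eff = 0.72/24.7 + 0.28/8.97 = 0.02915 + 0.03122 = 0.06036
R_eff = 1/U_eff = 16.57 ft²·°F·h/BTU
Q = 1480 × (70 − (-18.2)) / 16.57 = 7880 BTU/h

7880 BTU/h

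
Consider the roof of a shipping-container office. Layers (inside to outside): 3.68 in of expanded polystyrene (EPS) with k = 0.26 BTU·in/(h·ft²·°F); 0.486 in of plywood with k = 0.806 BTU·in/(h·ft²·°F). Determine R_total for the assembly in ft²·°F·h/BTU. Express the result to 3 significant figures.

14.8 ft²·°F·h/BTU

3.68/0.26 = 14.15
0.486/0.806 = 0.603
R_total = 14.15 + 0.603 = 14.76 ft²·°F·h/BTU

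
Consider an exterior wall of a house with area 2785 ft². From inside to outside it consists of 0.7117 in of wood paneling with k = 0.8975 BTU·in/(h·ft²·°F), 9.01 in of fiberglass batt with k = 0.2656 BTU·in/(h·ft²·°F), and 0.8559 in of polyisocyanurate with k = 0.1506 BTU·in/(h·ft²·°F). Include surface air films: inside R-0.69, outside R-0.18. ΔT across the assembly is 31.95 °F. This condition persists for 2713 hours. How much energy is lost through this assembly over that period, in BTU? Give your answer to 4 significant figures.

5849000 BTU

0.7117/0.8975 = 0.79298
9.01/0.2656 = 33.923
0.8559/0.1506 = 5.6833
R_total = 0.69 + 0.79298 + 33.923 + 5.6833 + 0.18 = 41.269 ft²·°F·h/BTU
Q = 2785 × 31.95 / 41.269 = 2156.1 BTU/h
E = 2156.1 × 2713 = 5849500 BTU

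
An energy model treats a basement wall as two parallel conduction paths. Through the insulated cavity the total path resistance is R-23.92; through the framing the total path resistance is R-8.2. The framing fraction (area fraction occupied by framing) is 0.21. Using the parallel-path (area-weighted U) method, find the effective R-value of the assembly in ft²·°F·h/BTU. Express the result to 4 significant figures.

U_eff = 0.79/23.92 + 0.21/8.2 = 0.033027 + 0.02561 = 0.058637
R_eff = 1/U_eff = 17.054 ft²·°F·h/BTU

17.05 ft²·°F·h/BTU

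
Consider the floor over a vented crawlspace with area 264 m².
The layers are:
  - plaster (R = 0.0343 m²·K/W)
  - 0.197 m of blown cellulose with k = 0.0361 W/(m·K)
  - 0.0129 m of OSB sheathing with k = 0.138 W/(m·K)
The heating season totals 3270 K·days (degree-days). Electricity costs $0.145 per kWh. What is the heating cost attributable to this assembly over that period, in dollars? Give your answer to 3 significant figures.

0.197/0.0361 = 5.457
0.0129/0.138 = 0.09348
R_total = 0.0343 + 5.457 + 0.09348 = 5.585 m²·K/W
E = A × HDD × 24 / R / 1000 = 264 × 3270 × 24 / 5.585 / 1000 = 3710 kWh
Cost = 3710 × 0.145 = $537.9

538 dollars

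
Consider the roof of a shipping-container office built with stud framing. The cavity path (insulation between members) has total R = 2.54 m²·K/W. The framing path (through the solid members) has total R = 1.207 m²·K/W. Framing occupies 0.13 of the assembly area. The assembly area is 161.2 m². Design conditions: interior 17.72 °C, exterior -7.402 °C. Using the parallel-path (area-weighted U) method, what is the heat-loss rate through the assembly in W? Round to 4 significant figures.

1823 W

U_eff = 0.87/2.54 + 0.13/1.207 = 0.34252 + 0.10771 = 0.45022
R_eff = 1/U_eff = 2.2211 m²·K/W
Q = 161.2 × (17.72 − (-7.402)) / 2.2211 = 1823.3 W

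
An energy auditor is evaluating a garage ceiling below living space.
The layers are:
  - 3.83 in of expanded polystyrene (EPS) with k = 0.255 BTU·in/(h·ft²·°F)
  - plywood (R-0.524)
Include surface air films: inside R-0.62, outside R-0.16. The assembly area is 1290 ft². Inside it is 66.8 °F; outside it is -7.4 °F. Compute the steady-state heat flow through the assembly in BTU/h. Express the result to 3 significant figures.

5860 BTU/h

3.83/0.255 = 15.02
R_total = 0.62 + 15.02 + 0.524 + 0.16 = 16.32 ft²·°F·h/BTU
Q = A·ΔT/R = 1290 × (66.8 − (-7.4)) / 16.32 = 5864 BTU/h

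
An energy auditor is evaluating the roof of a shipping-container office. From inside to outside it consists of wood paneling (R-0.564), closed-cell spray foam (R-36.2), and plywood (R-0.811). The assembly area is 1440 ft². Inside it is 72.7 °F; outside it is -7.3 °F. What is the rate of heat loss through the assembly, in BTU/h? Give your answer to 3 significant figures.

3070 BTU/h

R_total = 0.564 + 36.2 + 0.811 = 37.58 ft²·°F·h/BTU
Q = A·ΔT/R = 1440 × (72.7 − (-7.3)) / 37.58 = 3066 BTU/h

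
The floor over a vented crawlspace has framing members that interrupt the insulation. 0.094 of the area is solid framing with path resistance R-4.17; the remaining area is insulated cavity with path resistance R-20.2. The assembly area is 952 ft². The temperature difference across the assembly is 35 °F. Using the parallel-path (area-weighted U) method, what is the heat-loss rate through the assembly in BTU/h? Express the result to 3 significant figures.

2250 BTU/h

U_eff = 0.906/20.2 + 0.094/4.17 = 0.04485 + 0.02254 = 0.06739
R_eff = 1/U_eff = 14.84 ft²·°F·h/BTU
Q = 952 × 35 / 14.84 = 2246 BTU/h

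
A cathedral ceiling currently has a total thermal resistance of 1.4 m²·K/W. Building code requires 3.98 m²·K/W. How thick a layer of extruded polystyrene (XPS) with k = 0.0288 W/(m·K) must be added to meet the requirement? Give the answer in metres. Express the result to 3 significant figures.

ΔR = 3.98 − 1.4 = 2.58 m²·K/W
L = ΔR × k = 2.58 × 0.0288 = 0.0743 m

0.0743 m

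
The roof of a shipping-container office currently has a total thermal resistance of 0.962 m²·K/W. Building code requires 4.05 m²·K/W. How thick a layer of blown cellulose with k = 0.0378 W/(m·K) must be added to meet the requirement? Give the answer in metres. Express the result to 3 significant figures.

0.117 m

ΔR = 4.05 − 0.962 = 3.088 m²·K/W
L = ΔR × k = 3.088 × 0.0378 = 0.1167 m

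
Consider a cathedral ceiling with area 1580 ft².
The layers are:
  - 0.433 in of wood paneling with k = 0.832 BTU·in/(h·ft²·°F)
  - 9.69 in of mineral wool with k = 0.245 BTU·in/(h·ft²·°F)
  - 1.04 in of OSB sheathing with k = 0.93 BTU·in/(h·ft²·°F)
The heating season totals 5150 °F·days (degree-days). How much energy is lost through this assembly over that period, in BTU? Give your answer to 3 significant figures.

4740000 BTU

0.433/0.832 = 0.5204
9.69/0.245 = 39.55
1.04/0.93 = 1.118
R_total = 0.5204 + 39.55 + 1.118 = 41.19 ft²·°F·h/BTU
E = A × HDD × 24 / R = 1580 × 5150 × 24 / 41.19 = 4741000 BTU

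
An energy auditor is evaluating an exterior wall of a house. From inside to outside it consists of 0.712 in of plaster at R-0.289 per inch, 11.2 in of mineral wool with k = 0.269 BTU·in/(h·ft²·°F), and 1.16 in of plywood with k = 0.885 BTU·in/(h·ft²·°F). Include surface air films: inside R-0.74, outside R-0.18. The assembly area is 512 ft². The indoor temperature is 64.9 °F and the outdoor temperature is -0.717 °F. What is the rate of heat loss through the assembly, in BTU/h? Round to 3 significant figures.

762 BTU/h

0.712 × 0.289 = 0.2058
11.2/0.269 = 41.64
1.16/0.885 = 1.311
R_total = 0.74 + 0.2058 + 41.64 + 1.311 + 0.18 = 44.07 ft²·°F·h/BTU
Q = A·ΔT/R = 512 × (64.9 − (-0.717)) / 44.07 = 762.3 BTU/h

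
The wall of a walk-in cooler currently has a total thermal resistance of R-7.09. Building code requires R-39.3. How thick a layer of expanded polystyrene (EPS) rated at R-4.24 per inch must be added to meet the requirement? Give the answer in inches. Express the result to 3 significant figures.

7.60 in

ΔR = 39.3 − 7.09 = 32.21 ft²·°F·h/BTU
L = ΔR / (R/in) = 32.21/4.24 = 7.597 in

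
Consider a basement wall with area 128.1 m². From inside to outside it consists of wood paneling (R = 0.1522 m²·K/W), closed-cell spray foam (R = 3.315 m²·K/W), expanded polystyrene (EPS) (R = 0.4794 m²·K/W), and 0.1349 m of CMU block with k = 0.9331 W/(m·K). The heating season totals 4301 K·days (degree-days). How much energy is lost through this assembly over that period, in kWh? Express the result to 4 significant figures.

3232 kWh

0.1349/0.9331 = 0.14457
R_total = 0.1522 + 3.315 + 0.4794 + 0.14457 = 4.0912 m²·K/W
E = A × HDD × 24 / R / 1000 = 128.1 × 4301 × 24 / 4.0912 / 1000 = 3232.1 kWh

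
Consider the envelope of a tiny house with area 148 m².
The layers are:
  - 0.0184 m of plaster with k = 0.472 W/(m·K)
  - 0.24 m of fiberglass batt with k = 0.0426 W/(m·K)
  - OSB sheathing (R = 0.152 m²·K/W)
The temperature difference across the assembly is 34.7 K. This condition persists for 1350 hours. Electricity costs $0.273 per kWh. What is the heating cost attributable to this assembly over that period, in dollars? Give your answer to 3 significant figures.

0.0184/0.472 = 0.03898
0.24/0.0426 = 5.634
R_total = 0.03898 + 5.634 + 0.152 = 5.825 m²·K/W
Q = 148 × 34.7 / 5.825 = 881.7 W
E = 881.7 W × 1350 h / 1000 = 1190 kWh
Cost = 1190 × 0.273 = $324.9

325 dollars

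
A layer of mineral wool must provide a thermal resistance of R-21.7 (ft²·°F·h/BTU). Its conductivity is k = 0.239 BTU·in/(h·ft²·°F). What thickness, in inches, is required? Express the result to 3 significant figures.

L = R × k = 21.7 × 0.239 = 5.186 in

5.19 in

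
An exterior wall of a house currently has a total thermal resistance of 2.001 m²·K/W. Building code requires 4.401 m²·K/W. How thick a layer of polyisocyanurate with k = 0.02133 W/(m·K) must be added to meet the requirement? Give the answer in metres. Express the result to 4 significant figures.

0.05119 m

ΔR = 4.401 − 2.001 = 2.4 m²·K/W
L = ΔR × k = 2.4 × 0.02133 = 0.051192 m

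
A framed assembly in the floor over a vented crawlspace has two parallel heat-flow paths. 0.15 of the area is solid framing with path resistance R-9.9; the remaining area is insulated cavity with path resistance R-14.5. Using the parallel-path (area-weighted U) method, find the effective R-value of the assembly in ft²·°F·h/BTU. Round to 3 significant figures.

13.6 ft²·°F·h/BTU

U_eff = 0.85/14.5 + 0.15/9.9 = 0.05862 + 0.01515 = 0.07377
R_eff = 1/U_eff = 13.56 ft²·°F·h/BTU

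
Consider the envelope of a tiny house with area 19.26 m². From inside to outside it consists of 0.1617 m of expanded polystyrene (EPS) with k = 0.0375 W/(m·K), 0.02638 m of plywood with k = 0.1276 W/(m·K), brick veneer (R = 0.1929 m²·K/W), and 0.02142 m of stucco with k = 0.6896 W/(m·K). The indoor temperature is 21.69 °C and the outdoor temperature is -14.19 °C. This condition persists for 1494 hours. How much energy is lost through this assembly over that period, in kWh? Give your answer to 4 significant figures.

217.7 kWh

0.1617/0.0375 = 4.312
0.02638/0.1276 = 0.20674
0.02142/0.6896 = 0.031061
R_total = 4.312 + 0.20674 + 0.1929 + 0.031061 = 4.7427 m²·K/W
Q = 19.26 × (21.69 − (-14.19)) / 4.7427 = 145.71 W
E = 145.71 W × 1494 h / 1000 = 217.69 kWh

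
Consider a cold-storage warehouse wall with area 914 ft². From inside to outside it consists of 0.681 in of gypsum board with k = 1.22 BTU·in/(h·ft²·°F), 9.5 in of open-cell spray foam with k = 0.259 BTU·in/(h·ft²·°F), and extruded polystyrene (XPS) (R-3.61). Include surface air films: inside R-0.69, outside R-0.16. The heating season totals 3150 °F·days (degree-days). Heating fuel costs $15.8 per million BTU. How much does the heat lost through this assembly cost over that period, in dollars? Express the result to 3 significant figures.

0.681/1.22 = 0.5582
9.5/0.259 = 36.68
R_total = 0.69 + 0.5582 + 36.68 + 3.61 + 0.16 = 41.7 ft²·°F·h/BTU
E = A × HDD × 24 / R = 914 × 3150 × 24 / 41.7 = 1657000 BTU
Cost = 1657000/10⁶ × 15.8 = $26.18

26.2 dollars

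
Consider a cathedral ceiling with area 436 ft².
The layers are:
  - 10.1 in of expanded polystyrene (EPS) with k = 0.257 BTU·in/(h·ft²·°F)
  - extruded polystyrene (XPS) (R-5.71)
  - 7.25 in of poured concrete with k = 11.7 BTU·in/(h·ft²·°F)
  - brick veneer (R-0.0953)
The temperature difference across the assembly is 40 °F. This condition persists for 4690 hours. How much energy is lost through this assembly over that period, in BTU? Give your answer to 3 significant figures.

1790000 BTU

10.1/0.257 = 39.3
7.25/11.7 = 0.6197
R_total = 39.3 + 5.71 + 0.6197 + 0.0953 = 45.72 ft²·°F·h/BTU
Q = 436 × 40 / 45.72 = 381.4 BTU/h
E = 381.4 × 4690 = 1789000 BTU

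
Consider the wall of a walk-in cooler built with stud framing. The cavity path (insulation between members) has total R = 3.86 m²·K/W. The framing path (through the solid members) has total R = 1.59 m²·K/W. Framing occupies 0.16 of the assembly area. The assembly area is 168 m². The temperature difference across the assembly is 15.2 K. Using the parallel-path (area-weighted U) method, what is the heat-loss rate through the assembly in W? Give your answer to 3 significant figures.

U_eff = 0.84/3.86 + 0.16/1.59 = 0.2176 + 0.1006 = 0.3182
R_eff = 1/U_eff = 3.142 m²·K/W
Q = 168 × 15.2 / 3.142 = 812.7 W

813 W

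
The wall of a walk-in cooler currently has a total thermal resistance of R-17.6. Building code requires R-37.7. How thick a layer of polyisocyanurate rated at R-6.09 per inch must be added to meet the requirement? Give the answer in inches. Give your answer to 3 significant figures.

3.30 in

ΔR = 37.7 − 17.6 = 20.1 ft²·°F·h/BTU
L = ΔR / (R/in) = 20.1/6.09 = 3.3 in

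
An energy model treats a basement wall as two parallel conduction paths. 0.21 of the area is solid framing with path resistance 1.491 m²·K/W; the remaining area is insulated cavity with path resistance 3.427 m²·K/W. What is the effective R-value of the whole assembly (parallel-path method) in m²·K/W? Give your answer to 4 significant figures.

2.693 m²·K/W

U_eff = 0.79/3.427 + 0.21/1.491 = 0.23052 + 0.14085 = 0.37137
R_eff = 1/U_eff = 2.6928 m²·K/W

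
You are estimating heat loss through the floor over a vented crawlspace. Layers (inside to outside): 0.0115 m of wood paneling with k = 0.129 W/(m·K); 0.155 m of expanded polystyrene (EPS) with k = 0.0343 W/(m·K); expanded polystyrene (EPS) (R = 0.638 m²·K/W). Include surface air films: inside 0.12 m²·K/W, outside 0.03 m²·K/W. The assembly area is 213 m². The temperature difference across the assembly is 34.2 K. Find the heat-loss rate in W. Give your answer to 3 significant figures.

1350 W

0.0115/0.129 = 0.08915
0.155/0.0343 = 4.519
R_total = 0.12 + 0.08915 + 4.519 + 0.638 + 0.03 = 5.396 m²·K/W
Q = A·ΔT/R = 213 × 34.2 / 5.396 = 1350 W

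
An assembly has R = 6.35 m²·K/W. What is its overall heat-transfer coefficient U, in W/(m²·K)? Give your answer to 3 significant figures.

0.157 W/(m²·K)

U = 1/R = 1/6.35 = 0.1575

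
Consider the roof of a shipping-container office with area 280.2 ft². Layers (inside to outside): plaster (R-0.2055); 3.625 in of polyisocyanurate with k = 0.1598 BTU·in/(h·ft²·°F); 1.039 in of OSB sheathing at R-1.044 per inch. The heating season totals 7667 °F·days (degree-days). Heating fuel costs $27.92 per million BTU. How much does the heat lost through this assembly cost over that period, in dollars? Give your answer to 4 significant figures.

60.04 dollars

3.625/0.1598 = 22.685
1.039 × 1.044 = 1.0847
R_total = 0.2055 + 22.685 + 1.0847 = 23.975 ft²·°F·h/BTU
E = A × HDD × 24 / R = 280.2 × 7667 × 24 / 23.975 = 2150500 BTU
Cost = 2150500/10⁶ × 27.92 = $60.043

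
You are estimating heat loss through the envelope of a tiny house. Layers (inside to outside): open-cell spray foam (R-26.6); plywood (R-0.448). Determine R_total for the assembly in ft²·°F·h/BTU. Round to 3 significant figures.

27.0 ft²·°F·h/BTU

R_total = 26.6 + 0.448 = 27.05 ft²·°F·h/BTU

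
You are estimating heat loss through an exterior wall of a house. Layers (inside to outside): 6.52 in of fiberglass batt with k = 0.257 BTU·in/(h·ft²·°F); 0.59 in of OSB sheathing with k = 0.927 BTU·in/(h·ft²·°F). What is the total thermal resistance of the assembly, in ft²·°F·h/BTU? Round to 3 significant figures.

26.0 ft²·°F·h/BTU

6.52/0.257 = 25.37
0.59/0.927 = 0.6365
R_total = 25.37 + 0.6365 = 26.01 ft²·°F·h/BTU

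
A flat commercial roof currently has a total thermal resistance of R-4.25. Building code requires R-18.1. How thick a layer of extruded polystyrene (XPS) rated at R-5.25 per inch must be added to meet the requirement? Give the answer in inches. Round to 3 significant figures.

ΔR = 18.1 − 4.25 = 13.85 ft²·°F·h/BTU
L = ΔR / (R/in) = 13.85/5.25 = 2.638 in

2.64 in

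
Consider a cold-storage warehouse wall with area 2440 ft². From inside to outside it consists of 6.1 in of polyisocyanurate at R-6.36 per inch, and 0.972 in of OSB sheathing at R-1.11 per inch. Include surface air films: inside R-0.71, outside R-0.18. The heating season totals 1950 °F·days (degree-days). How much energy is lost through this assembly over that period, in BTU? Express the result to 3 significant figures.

2800000 BTU

6.1 × 6.36 = 38.8
0.972 × 1.11 = 1.079
R_total = 0.71 + 38.8 + 1.079 + 0.18 = 40.76 ft²·°F·h/BTU
E = A × HDD × 24 / R = 2440 × 1950 × 24 / 40.76 = 2801000 BTU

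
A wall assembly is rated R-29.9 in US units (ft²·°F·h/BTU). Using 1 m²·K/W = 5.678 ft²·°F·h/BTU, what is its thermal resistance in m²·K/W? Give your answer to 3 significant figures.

R_SI = 29.9/5.678 = 5.266

5.27 m²·K/W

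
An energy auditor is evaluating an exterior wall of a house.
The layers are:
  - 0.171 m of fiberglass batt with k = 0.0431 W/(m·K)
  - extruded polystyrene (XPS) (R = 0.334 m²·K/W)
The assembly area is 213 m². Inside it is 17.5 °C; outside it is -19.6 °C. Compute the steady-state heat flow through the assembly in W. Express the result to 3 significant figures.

0.171/0.0431 = 3.968
R_total = 3.968 + 0.334 = 4.302 m²·K/W
Q = A·ΔT/R = 213 × (17.5 − (-19.6)) / 4.302 = 1837 W

1840 W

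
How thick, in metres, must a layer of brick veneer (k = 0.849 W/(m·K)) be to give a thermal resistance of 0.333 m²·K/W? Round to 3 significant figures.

L = R·k = 0.333 × 0.849 = 0.2827 m

0.283 m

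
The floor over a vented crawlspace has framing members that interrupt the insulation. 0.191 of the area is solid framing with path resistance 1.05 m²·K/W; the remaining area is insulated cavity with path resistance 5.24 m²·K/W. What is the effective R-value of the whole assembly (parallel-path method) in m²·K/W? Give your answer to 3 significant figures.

2.97 m²·K/W

U_eff = 0.809/5.24 + 0.191/1.05 = 0.1544 + 0.1819 = 0.3363
R_eff = 1/U_eff = 2.974 m²·K/W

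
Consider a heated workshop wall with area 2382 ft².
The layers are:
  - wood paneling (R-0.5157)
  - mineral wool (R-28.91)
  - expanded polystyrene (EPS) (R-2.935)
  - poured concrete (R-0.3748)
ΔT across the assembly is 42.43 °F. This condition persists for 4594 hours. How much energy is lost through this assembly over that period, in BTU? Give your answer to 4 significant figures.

R_total = 0.5157 + 28.91 + 2.935 + 0.3748 = 32.736 ft²·°F·h/BTU
Q = 2382 × 42.43 / 32.736 = 3087.4 BTU/h
E = 3087.4 × 4594 = 14184000 BTU

14180000 BTU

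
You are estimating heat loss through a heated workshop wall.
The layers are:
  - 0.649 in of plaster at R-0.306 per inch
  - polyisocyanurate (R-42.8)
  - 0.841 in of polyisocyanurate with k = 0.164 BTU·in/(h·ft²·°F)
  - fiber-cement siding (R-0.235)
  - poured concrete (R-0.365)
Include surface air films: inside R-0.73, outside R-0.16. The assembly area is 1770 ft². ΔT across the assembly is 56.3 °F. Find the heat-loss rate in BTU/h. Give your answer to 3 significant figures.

0.649 × 0.306 = 0.1986
0.841/0.164 = 5.128
R_total = 0.73 + 0.1986 + 42.8 + 5.128 + 0.235 + 0.365 + 0.16 = 49.62 ft²·°F·h/BTU
Q = A·ΔT/R = 1770 × 56.3 / 49.62 = 2008 BTU/h

2010 BTU/h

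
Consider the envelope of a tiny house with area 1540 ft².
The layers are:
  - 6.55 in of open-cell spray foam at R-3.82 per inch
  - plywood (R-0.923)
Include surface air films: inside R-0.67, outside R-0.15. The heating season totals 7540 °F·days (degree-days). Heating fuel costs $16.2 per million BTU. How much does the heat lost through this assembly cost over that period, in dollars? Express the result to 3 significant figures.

6.55 × 3.82 = 25.02
R_total = 0.67 + 25.02 + 0.923 + 0.15 = 26.76 ft²·°F·h/BTU
E = A × HDD × 24 / R = 1540 × 7540 × 24 / 26.76 = 10410000 BTU
Cost = 10410000/10⁶ × 16.2 = $168.7

169 dollars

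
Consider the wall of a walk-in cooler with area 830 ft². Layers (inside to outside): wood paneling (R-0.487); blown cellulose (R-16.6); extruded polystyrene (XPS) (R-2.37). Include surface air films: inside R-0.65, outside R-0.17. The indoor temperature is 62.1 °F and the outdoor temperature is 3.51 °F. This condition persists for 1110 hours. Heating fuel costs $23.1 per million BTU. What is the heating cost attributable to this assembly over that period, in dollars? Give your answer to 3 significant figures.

R_total = 0.65 + 0.487 + 16.6 + 2.37 + 0.17 = 20.28 ft²·°F·h/BTU
Q = 830 × (62.1 − 3.51) / 20.28 = 2398 BTU/h
E = 2398 × 1110 = 2662000 BTU
Cost = 2662000/10⁶ × 23.1 = $61.49

61.5 dollars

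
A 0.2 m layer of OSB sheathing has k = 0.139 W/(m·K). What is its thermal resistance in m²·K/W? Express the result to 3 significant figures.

1.44 m²·K/W

R = L/k = 0.2/0.139 = 1.439 m²·K/W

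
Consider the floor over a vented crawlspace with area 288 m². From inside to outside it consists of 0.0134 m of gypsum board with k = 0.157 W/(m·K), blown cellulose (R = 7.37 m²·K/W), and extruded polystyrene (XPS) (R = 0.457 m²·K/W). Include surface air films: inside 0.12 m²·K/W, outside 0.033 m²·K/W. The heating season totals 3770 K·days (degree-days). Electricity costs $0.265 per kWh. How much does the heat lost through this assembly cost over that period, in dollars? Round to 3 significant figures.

856 dollars

0.0134/0.157 = 0.08535
R_total = 0.12 + 0.08535 + 7.37 + 0.457 + 0.033 = 8.065 m²·K/W
E = A × HDD × 24 / R / 1000 = 288 × 3770 × 24 / 8.065 / 1000 = 3231 kWh
Cost = 3231 × 0.265 = $856.2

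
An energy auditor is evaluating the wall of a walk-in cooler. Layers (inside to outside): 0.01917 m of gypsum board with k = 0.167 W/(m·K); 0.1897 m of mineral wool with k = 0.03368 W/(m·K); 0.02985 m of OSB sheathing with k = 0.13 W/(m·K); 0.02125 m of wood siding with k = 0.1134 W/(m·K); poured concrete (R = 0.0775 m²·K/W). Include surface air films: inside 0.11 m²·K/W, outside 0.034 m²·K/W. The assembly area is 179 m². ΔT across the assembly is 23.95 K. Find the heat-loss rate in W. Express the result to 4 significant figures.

671.3 W

0.01917/0.167 = 0.11479
0.1897/0.03368 = 5.6324
0.02985/0.13 = 0.22962
0.02125/0.1134 = 0.18739
R_total = 0.11 + 0.11479 + 5.6324 + 0.22962 + 0.18739 + 0.0775 + 0.034 = 6.3857 m²·K/W
Q = A·ΔT/R = 179 × 23.95 / 6.3857 = 671.35 W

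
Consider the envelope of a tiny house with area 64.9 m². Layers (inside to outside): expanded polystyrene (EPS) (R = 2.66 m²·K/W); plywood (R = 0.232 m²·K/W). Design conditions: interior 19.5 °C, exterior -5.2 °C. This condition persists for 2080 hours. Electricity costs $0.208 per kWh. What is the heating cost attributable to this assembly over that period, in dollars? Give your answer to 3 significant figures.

R_total = 2.66 + 0.232 = 2.892 m²·K/W
Q = 64.9 × (19.5 − (-5.2)) / 2.892 = 554.3 W
E = 554.3 W × 2080 h / 1000 = 1153 kWh
Cost = 1153 × 0.208 = $239.8

240 dollars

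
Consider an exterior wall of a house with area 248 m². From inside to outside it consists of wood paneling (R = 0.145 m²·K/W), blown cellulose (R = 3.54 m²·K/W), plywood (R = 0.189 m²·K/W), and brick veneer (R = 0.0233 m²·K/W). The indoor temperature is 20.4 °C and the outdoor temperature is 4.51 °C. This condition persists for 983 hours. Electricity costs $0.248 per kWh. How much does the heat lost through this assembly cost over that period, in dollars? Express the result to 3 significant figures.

247 dollars

R_total = 0.145 + 3.54 + 0.189 + 0.0233 = 3.897 m²·K/W
Q = 248 × (20.4 − 4.51) / 3.897 = 1011 W
E = 1011 W × 983 h / 1000 = 994 kWh
Cost = 994 × 0.248 = $246.5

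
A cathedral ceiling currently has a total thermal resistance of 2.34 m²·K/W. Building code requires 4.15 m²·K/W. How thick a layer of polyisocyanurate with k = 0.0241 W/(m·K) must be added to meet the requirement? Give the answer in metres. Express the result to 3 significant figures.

0.0436 m

ΔR = 4.15 − 2.34 = 1.81 m²·K/W
L = ΔR × k = 1.81 × 0.0241 = 0.04362 m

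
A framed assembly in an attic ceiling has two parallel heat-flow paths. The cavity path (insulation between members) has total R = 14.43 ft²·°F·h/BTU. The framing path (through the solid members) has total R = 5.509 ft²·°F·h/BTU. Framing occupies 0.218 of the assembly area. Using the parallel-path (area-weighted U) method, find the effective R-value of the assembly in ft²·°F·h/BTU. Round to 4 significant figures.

10.67 ft²·°F·h/BTU

U_eff = 0.782/14.43 + 0.218/5.509 = 0.054193 + 0.039572 = 0.093764
R_eff = 1/U_eff = 10.665 ft²·°F·h/BTU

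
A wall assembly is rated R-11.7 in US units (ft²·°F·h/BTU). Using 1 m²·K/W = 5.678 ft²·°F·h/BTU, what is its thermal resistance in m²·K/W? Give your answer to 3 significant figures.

2.06 m²·K/W

R_SI = 11.7/5.678 = 2.061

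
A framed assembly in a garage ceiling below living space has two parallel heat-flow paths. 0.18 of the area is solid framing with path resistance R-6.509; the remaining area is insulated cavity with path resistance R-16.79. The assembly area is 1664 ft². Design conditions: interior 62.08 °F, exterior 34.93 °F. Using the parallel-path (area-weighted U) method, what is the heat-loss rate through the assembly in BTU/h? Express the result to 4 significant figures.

U_eff = 0.82/16.79 + 0.18/6.509 = 0.048839 + 0.027654 = 0.076493
R_eff = 1/U_eff = 13.073 ft²·°F·h/BTU
Q = 1664 × (62.08 − 34.93) / 13.073 = 3455.8 BTU/h

3456 BTU/h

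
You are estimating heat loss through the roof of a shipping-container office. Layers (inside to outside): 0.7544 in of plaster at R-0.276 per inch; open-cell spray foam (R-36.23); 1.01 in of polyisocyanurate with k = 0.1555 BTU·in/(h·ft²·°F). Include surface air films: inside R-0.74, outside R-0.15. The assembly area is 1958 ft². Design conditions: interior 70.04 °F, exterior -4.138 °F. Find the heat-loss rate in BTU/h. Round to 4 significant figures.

3314 BTU/h

0.7544 × 0.276 = 0.20821
1.01/0.1555 = 6.4952
R_total = 0.74 + 0.20821 + 36.23 + 6.4952 + 0.15 = 43.823 ft²·°F·h/BTU
Q = A·ΔT/R = 1958 × (70.04 − (-4.138)) / 43.823 = 3314.2 BTU/h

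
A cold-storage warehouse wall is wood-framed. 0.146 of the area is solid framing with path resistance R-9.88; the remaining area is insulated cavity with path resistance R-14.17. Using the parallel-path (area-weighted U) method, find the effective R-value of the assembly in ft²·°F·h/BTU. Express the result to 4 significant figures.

13.33 ft²·°F·h/BTU

U_eff = 0.854/14.17 + 0.146/9.88 = 0.060268 + 0.014777 = 0.075046
R_eff = 1/U_eff = 13.325 ft²·°F·h/BTU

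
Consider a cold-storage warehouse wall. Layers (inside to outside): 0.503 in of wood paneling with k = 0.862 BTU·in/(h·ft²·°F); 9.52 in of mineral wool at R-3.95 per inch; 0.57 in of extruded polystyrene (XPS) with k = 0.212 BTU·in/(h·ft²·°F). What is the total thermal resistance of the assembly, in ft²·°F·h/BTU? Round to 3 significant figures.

40.9 ft²·°F·h/BTU

0.503/0.862 = 0.5835
9.52 × 3.95 = 37.6
0.57/0.212 = 2.689
R_total = 0.5835 + 37.6 + 2.689 = 40.88 ft²·°F·h/BTU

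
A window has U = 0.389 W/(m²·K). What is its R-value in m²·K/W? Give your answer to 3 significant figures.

R = 1/U = 1/0.389 = 2.571

2.57 m²·K/W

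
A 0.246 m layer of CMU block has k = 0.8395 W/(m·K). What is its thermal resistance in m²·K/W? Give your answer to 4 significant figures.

0.2930 m²·K/W

R = L/k = 0.246/0.8395 = 0.29303 m²·K/W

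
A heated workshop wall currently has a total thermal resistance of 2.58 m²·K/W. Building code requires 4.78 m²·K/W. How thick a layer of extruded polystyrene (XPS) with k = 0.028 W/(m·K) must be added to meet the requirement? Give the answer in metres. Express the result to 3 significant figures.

0.0616 m

ΔR = 4.78 − 2.58 = 2.2 m²·K/W
L = ΔR × k = 2.2 × 0.028 = 0.0616 m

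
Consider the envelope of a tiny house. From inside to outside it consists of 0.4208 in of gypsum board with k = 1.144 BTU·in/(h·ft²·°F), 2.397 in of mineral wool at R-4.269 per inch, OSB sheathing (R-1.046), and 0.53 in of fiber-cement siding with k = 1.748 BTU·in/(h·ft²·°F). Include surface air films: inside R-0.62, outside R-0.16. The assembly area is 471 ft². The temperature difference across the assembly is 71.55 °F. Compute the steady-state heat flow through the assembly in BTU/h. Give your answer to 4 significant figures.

2647 BTU/h

0.4208/1.144 = 0.36783
2.397 × 4.269 = 10.233
0.53/1.748 = 0.3032
R_total = 0.62 + 0.36783 + 10.233 + 1.046 + 0.3032 + 0.16 = 12.73 ft²·°F·h/BTU
Q = A·ΔT/R = 471 × 71.55 / 12.73 = 2647.3 BTU/h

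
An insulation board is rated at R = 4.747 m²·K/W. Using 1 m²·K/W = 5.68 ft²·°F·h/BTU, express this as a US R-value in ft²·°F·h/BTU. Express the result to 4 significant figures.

R_US = 4.747 × 5.68 = 26.963

26.96 ft²·°F·h/BTU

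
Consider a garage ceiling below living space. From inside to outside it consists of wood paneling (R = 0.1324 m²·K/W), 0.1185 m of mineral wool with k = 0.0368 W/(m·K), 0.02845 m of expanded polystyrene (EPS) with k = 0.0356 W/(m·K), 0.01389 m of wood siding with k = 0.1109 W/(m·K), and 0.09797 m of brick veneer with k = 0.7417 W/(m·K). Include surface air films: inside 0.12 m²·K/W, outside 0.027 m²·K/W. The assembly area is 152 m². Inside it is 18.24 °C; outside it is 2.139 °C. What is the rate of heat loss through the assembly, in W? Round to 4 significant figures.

0.1185/0.0368 = 3.2201
0.02845/0.0356 = 0.79916
0.01389/0.1109 = 0.12525
0.09797/0.7417 = 0.13209
R_total = 0.12 + 0.1324 + 3.2201 + 0.79916 + 0.12525 + 0.13209 + 0.027 = 4.556 m²·K/W
Q = A·ΔT/R = 152 × (18.24 − 2.139) / 4.556 = 537.17 W

537.2 W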